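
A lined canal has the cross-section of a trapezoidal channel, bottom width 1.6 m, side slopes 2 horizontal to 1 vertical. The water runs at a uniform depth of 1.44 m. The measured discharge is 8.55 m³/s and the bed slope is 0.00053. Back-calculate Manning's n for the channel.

n = 0.015

With bottom width b = 1.6 m and side slope z = 2: A = (b + zy)y = (1.6 + 2×1.44)×1.44 = 6.451 m²; P = b + 2y√(1+z²) = 1.6 + 2×1.44×2.236 = 8.04 m.
Hydraulic radius R = A/P = 6.451/8.04 = 0.8024 m.
Rearranging Manning's equation: n = (1/Q) A R^(2/3) S^(1/2) = (1/8.55) × 6.451 × 0.8024^(2/3) × √0.00053 = 0.015.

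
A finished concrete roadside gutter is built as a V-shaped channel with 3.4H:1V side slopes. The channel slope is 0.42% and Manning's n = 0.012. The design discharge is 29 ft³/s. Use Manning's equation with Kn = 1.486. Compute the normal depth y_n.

y_n = 1.23 ft

Manning's equation rearranged: A R^(2/3) = nQ / (1.486·√S) = 0.012 × 29 / (1.486 × √0.0042) = 3.614.
At y = 1.09 ft: A R^(2/3) = 2.622 — low.
At y = 1.35 ft: A R^(2/3) = 4.638 — high.
At y = 1.23 ft: A R^(2/3) = 3.619 — matches.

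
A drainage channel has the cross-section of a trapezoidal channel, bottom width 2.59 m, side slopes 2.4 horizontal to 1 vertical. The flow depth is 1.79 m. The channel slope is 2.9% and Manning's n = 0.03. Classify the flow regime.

supercritical

With bottom width b = 2.59 m and side slope z = 2.4: A = (b + zy)y = (2.59 + 2.4×1.79)×1.79 = 12.33 m²; P = b + 2y√(1+z²) = 2.59 + 2×1.79×2.6 = 11.9 m.
Hydraulic radius R = A/P = 12.33/11.9 = 1.036 m.
V = (1/n) R^(2/3) √S = (1/0.03) × 1.036^(2/3) × √0.029 = 5.812 m/s. Hydraulic depth D_h = A/T = 12.33/11.18 = 1.102 m.
Froude number Fr = V/√(g·D_h) = 5.812/√(9.81×1.102) = 1.77, which is greater than 1, so the flow is supercritical.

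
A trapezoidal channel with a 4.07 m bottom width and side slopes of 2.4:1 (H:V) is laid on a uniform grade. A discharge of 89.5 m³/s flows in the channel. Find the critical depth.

y_c = 2.38 m

At critical depth, Q² T / (g A³) = 1, i.e. A³/T = Q²/g = 89.5²/9.81 = 816.5.
Trying y = 1.69 m: A³/T = 212.6 — low.
Trying y = 2.63 m: A³/T = 1219 — high.
Trying y = 2.38 m: A³/T = 814.4 — ≈ 816.5.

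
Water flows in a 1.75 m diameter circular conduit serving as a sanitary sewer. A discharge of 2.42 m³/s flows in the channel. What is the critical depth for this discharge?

y_c = 0.766 m

At critical depth, Q² T / (g A³) = 1, i.e. A³/T = Q²/g = 2.42²/9.81 = 0.597.
Trying y = 0.887 m: A³/T = 1.047 — too large.
Trying y = 0.766 m: A³/T = 0.5976 — close enough.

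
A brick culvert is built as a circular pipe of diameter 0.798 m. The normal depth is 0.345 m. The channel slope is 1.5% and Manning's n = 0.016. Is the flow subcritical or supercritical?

supercritical

For a circular section of diameter D = 0.798 m at depth y = 0.345 m, the central angle is θ = 2 arccos(1 − 2y/D) = 2.87 rad. Then A = (D²/8)(θ − sin θ) = 0.2071 m² and P = Dθ/2 = 1.145 m.
Hydraulic radius R = A/P = 0.2071/1.145 = 0.1809 m.
V = (1/n) R^(2/3) √S = (1/0.016) × 0.1809^(2/3) × √0.015 = 2.448 m/s. Hydraulic depth D_h = A/T = 0.2071/0.7907 = 0.2619 m.
Froude number Fr = V/√(g·D_h) = 2.448/√(9.81×0.2619) = 1.53, which is greater than 1, so the flow is supercritical.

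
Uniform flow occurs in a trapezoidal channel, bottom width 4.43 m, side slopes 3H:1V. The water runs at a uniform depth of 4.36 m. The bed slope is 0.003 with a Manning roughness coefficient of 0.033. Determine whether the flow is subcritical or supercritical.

With bottom width b = 4.43 m and side slope z = 3: A = (b + zy)y = (4.43 + 3×4.36)×4.36 = 76.34 m²; P = b + 2y√(1+z²) = 4.43 + 2×4.36×3.162 = 32.01 m.
Hydraulic radius R = A/P = 76.34/32.01 = 2.385 m.
V = (1/n) R^(2/3) √S = (1/0.033) × 2.385^(2/3) × √0.003 = 2.963 m/s. Hydraulic depth D_h = A/T = 76.34/30.59 = 2.496 m.
Froude number Fr = V/√(g·D_h) = 2.963/√(9.81×2.496) = 0.599, which is less than 1, so the flow is subcritical.

subcritical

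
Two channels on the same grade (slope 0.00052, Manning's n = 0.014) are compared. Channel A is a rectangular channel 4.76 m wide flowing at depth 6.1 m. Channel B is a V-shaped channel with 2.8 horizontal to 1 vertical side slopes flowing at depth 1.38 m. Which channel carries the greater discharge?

Channel A: Flow area A = b·y = 4.76 × 6.1 = 29.04 m². Wetted perimeter P = b + 2y = 4.76 + 2×6.1 = 16.96 m. Hydraulic radius R = A/P = 29.04/16.96 = 1.712 m. Q_A = (1/0.014)·29.04·1.712^(2/3)·√0.00052 = 67.68 m³/s.
Channel B: For a triangular section with side slope z = 2.8: A = zy² = 2.8×1.38² = 5.332 m²; P = 2y√(1+z²) = 2×1.38×2.973 = 8.206 m. Hydraulic radius R = A/P = 5.332/8.206 = 0.6498 m. Q_B = (1/0.014)·5.332·0.6498^(2/3)·√0.00052 = 6.516 m³/s.
Q_A = 67.68 m³/s vs Q_B = 6.516 m³/s, so channel A carries more.

channel A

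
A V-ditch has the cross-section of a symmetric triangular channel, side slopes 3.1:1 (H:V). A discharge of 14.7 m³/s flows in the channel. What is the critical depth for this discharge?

At critical depth, Q² T / (g A³) = 1, i.e. A³/T = Q²/g = 14.7²/9.81 = 22.03.
Try y = 1.57 m: A³/T = 45.83 — high.
Try y = 1.19 m: A³/T = 11.47 — low.
Try y = 1.36 m: A³/T = 22.36 — matches.

y_c = 1.36 m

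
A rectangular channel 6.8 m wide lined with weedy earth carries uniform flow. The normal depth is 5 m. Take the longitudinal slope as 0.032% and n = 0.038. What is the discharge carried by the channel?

Q = 25.6 m³/s

Flow area A = b·y = 6.8 × 5 = 34 m². Wetted perimeter P = b + 2y = 6.8 + 2×5 = 16.8 m.
Hydraulic radius R = A/P = 34/16.8 = 2.024 m.
Manning's equation: Q = (1/n) A R^(2/3) S^(1/2) = (1/0.038) × 34 × 2.024^(2/3) × 0.00032^(1/2) = 25.6 m³/s.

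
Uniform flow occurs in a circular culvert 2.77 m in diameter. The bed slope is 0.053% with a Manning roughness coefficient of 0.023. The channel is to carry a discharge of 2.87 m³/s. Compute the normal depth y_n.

y_n = 1.56 m

Manning's equation rearranged: A R^(2/3) = nQ / (1·√S) = 0.023 × 2.87 / (√0.00053) = 2.867.
Try y = 1.12 m: A R^(2/3) = 1.621 — short.
Try y = 1.89 m: A R^(2/3) = 3.817 — over.
Try y = 1.56 m: A R^(2/3) = 2.87 — ≈ 2.867.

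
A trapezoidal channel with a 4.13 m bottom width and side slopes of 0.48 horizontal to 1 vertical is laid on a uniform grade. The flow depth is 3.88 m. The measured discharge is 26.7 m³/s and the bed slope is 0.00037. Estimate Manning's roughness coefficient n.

n = 0.025

With bottom width b = 4.13 m and side slope z = 0.48: A = (b + zy)y = (4.13 + 0.48×3.88)×3.88 = 23.25 m²; P = b + 2y√(1+z²) = 4.13 + 2×3.88×1.109 = 12.74 m.
Hydraulic radius R = A/P = 23.25/12.74 = 1.825 m.
Rearranging Manning's equation: n = (1/Q) A R^(2/3) S^(1/2) = (1/26.7) × 23.25 × 1.825^(2/3) × √0.00037 = 0.025.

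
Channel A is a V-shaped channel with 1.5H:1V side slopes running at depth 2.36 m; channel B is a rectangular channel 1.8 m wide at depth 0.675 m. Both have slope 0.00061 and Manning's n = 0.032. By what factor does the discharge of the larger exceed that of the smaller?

12.8

Channel A: For a triangular section with side slope z = 1.5: A = zy² = 1.5×2.36² = 8.354 m²; P = 2y√(1+z²) = 2×2.36×1.803 = 8.509 m. Hydraulic radius R = A/P = 8.354/8.509 = 0.9818 m. Q_A = (1/0.032)·8.354·0.9818^(2/3)·√0.00061 = 6.37 m³/s.
Channel B: Flow area A = b·y = 1.8 × 0.675 = 1.215 m². Wetted perimeter P = b + 2y = 1.8 + 2×0.675 = 3.15 m. Hydraulic radius R = A/P = 1.215/3.15 = 0.3857 m. Q_B = (1/0.032)·1.215·0.3857^(2/3)·√0.00061 = 0.4969 m³/s.
The larger discharge is 6.37 m³/s and the smaller is 0.4969 m³/s; the ratio is 12.8.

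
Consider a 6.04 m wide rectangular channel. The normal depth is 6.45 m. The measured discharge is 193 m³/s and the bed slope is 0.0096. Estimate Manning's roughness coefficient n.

Flow area A = b·y = 6.04 × 6.45 = 38.96 m². Wetted perimeter P = b + 2y = 6.04 + 2×6.45 = 18.94 m.
Hydraulic radius R = A/P = 38.96/18.94 = 2.057 m.
Rearranging Manning's equation: n = (1/Q) A R^(2/3) S^(1/2) = (1/193) × 38.96 × 2.057^(2/3) × √0.0096 = 0.032.

n = 0.032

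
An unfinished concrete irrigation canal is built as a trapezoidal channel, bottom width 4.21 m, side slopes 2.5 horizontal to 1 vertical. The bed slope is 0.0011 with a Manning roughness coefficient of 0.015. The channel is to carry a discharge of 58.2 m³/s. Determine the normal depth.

Manning's equation rearranged: A R^(2/3) = nQ / (1·√S) = 0.015 × 58.2 / (√0.0011) = 26.32.
Try y = 2.46 m: A R^(2/3) = 32.8 — too large.
Try y = 1.95 m: A R^(2/3) = 20.05 — too small.
Try y = 2.22 m: A R^(2/3) = 26.34 — ≈ 26.32.

y_n = 2.22 m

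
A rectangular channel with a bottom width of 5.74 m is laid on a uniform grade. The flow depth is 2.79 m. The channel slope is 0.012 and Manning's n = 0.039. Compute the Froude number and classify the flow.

Flow area A = b·y = 5.74 × 2.79 = 16.01 m². Wetted perimeter P = b + 2y = 5.74 + 2×2.79 = 11.32 m.
Hydraulic radius R = A/P = 16.01/11.32 = 1.415 m.
V = (1/n) R^(2/3) √S = (1/0.039) × 1.415^(2/3) × √0.012 = 3.54 m/s. Hydraulic depth D_h = A/T = 16.01/5.74 = 2.79 m.
Froude number Fr = V/√(g·D_h) = 3.54/√(9.81×2.79) = 0.677, which is less than 1, so the flow is subcritical.

subcritical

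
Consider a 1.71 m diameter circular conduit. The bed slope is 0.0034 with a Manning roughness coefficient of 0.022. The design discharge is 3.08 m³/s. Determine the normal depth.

y_n = 1.26 m

Manning's equation rearranged: A R^(2/3) = nQ / (1·√S) = 0.022 × 3.08 / (√0.0034) = 1.162.
Try y = 1.13 m: A R^(2/3) = 1.009 — low.
Try y = 1.26 m: A R^(2/3) = 1.164 — ≈ 1.162.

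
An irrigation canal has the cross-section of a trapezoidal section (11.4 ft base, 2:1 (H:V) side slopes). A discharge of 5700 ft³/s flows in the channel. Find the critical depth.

y_c = 11.3 ft

At critical depth, Q² T / (g A³) = 1, i.e. A³/T = Q²/g = 5700²/32.2 = 1009000.
Trying y = 8.02 ft: A³/T = 245100 — short.
Trying y = 13.2 ft: A³/T = 1935000 — over.
Trying y = 11.3 ft: A³/T = 1002000 — matches.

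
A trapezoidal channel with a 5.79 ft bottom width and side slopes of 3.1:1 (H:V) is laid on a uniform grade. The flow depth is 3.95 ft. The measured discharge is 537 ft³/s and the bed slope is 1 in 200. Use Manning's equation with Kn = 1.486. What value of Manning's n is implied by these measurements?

With bottom width b = 5.79 ft and side slope z = 3.1: A = (b + zy)y = (5.79 + 3.1×3.95)×3.95 = 71.24 ft²; P = b + 2y√(1+z²) = 5.79 + 2×3.95×3.257 = 31.52 ft.
Hydraulic radius R = A/P = 71.24/31.52 = 2.26 ft.
Rearranging Manning's equation: n = (1.486/Q) A R^(2/3) S^(1/2) = (1.486/537) × 71.24 × 2.26^(2/3) × √0.005 = 0.024.

n = 0.024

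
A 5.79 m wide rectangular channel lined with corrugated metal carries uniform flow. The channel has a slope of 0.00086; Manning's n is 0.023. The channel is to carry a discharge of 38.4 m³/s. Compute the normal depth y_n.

Manning's equation rearranged: A R^(2/3) = nQ / (1·√S) = 0.023 × 38.4 / (√0.00086) = 30.12.
Try y = 4.17 m: A R^(2/3) = 34.51 — high.
Try y = 3.75 m: A R^(2/3) = 30.12 — ≈ 30.12.

y_n = 3.75 m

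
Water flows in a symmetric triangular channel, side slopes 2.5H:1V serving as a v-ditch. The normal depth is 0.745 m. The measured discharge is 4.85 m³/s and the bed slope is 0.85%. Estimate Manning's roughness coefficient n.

For a triangular section with side slope z = 2.5: A = zy² = 2.5×0.745² = 1.388 m²; P = 2y√(1+z²) = 2×0.745×2.693 = 4.012 m.
Hydraulic radius R = A/P = 1.388/4.012 = 0.3459 m.
Rearranging Manning's equation: n = (1/Q) A R^(2/3) S^(1/2) = (1/4.85) × 1.388 × 0.3459^(2/3) × √0.0085 = 0.013.

n = 0.013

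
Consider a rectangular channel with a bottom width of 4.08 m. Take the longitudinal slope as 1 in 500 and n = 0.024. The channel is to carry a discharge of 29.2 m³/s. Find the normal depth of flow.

y_n = 3.29 m

Manning's equation rearranged: A R^(2/3) = nQ / (1·√S) = 0.024 × 29.2 / (√0.002) = 15.67.
Try y = 2.47 m: A R^(2/3) = 10.85 — short.
Try y = 3.81 m: A R^(2/3) = 18.79 — over.
Try y = 3.29 m: A R^(2/3) = 15.65 — matches.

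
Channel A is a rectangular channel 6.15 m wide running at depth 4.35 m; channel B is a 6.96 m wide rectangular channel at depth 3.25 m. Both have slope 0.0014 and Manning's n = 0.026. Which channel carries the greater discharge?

Channel A: Flow area A = b·y = 6.15 × 4.35 = 26.75 m². Wetted perimeter P = b + 2y = 6.15 + 2×4.35 = 14.85 m. Hydraulic radius R = A/P = 26.75/14.85 = 1.802 m. Q_A = (1/0.026)·26.75·1.802^(2/3)·√0.0014 = 57 m³/s.
Channel B: Flow area A = b·y = 6.96 × 3.25 = 22.62 m². Wetted perimeter P = b + 2y = 6.96 + 2×3.25 = 13.46 m. Hydraulic radius R = A/P = 22.62/13.46 = 1.681 m. Q_B = (1/0.026)·22.62·1.681^(2/3)·√0.0014 = 46.01 m³/s.
Q_A = 57 m³/s vs Q_B = 46.01 m³/s, so channel A carries more.

channel A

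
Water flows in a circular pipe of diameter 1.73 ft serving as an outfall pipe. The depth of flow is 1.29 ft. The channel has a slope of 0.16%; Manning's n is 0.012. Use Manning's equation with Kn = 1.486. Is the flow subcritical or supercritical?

subcritical

For a circular section of diameter D = 1.73 ft at depth y = 1.29 ft, the central angle is θ = 2 arccos(1 − 2y/D) = 4.169 rad. Then A = (D²/8)(θ − sin θ) = 1.88 ft² and P = Dθ/2 = 3.606 ft.
Hydraulic radius R = A/P = 1.88/3.606 = 0.5213 ft.
V = (1.486/n) R^(2/3) √S = (1.486/0.012) × 0.5213^(2/3) × √0.0016 = 3.208 ft/s. Hydraulic depth D_h = A/T = 1.88/1.507 = 1.248 ft.
Froude number Fr = V/√(g·D_h) = 3.208/√(32.2×1.248) = 0.506, which is less than 1, so the flow is subcritical.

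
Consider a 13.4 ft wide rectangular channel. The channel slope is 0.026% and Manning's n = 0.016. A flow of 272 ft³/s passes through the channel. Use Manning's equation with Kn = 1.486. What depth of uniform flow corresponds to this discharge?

y_n = 6.21 ft

Manning's equation rearranged: A R^(2/3) = nQ / (1.486·√S) = 0.016 × 272 / (1.486 × √0.00026) = 181.6.
At y = 4.71 ft: A R^(2/3) = 124.4 — low.
At y = 6.94 ft: A R^(2/3) = 210.6 — high.
At y = 6.21 ft: A R^(2/3) = 181.6 — ≈ 181.6.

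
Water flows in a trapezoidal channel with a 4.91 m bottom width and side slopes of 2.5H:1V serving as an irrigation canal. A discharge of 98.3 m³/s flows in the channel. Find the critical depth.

At critical depth, Q² T / (g A³) = 1, i.e. A³/T = Q²/g = 98.3²/9.81 = 985.
Trying y = 2.68 m: A³/T = 1645 — too large.
Trying y = 1.63 m: A³/T = 240.5 — too small.
Trying y = 2.35 m: A³/T = 977.2 — close enough.

y_c = 2.35 m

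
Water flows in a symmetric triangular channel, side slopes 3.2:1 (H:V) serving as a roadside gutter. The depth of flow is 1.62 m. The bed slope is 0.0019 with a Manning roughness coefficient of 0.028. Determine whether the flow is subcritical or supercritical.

For a triangular section with side slope z = 3.2: A = zy² = 3.2×1.62² = 8.398 m²; P = 2y√(1+z²) = 2×1.62×3.353 = 10.86 m.
Hydraulic radius R = A/P = 8.398/10.86 = 0.7731 m.
V = (1/n) R^(2/3) √S = (1/0.028) × 0.7731^(2/3) × √0.0019 = 1.311 m/s. Hydraulic depth D_h = A/T = 8.398/10.37 = 0.81 m.
Froude number Fr = V/√(g·D_h) = 1.311/√(9.81×0.81) = 0.465, which is less than 1, so the flow is subcritical.

subcritical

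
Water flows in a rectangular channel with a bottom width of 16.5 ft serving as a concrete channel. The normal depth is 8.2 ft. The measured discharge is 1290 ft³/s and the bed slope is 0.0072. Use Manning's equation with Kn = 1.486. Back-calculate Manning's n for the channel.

n = 0.0339

Flow area A = b·y = 16.5 × 8.2 = 135.3 ft². Wetted perimeter P = b + 2y = 16.5 + 2×8.2 = 32.9 ft.
Hydraulic radius R = A/P = 135.3/32.9 = 4.112 ft.
Rearranging Manning's equation: n = (1.486/Q) A R^(2/3) S^(1/2) = (1.486/1290) × 135.3 × 4.112^(2/3) × √0.0072 = 0.0339.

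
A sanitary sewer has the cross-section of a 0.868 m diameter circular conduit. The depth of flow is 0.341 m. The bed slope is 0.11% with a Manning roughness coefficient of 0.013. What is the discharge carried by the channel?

Q = 0.178 m³/s

For a circular section of diameter D = 0.868 m at depth y = 0.341 m, the central angle is θ = 2 arccos(1 − 2y/D) = 2.71 rad. Then A = (D²/8)(θ − sin θ) = 0.2158 m² and P = Dθ/2 = 1.176 m.
Hydraulic radius R = A/P = 0.2158/1.176 = 0.1835 m.
Manning's equation: Q = (1/n) A R^(2/3) S^(1/2) = (1/0.013) × 0.2158 × 0.1835^(2/3) × 0.0011^(1/2) = 0.178 m³/s.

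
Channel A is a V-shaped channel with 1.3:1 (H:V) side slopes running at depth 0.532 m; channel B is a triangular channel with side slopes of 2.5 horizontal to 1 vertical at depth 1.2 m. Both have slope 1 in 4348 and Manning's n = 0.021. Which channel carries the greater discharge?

Channel A: For a triangular section with side slope z = 1.3: A = zy² = 1.3×0.532² = 0.3679 m²; P = 2y√(1+z²) = 2×0.532×1.64 = 1.745 m. Hydraulic radius R = A/P = 0.3679/1.745 = 0.2108 m. Q_A = (1/0.021)·0.3679·0.2108^(2/3)·√0.00023 = 0.09412 m³/s.
Channel B: For a triangular section with side slope z = 2.5: A = zy² = 2.5×1.2² = 3.6 m²; P = 2y√(1+z²) = 2×1.2×2.693 = 6.462 m. Hydraulic radius R = A/P = 3.6/6.462 = 0.5571 m. Q_B = (1/0.021)·3.6·0.5571^(2/3)·√0.00023 = 1.76 m³/s.
Q_A = 0.09412 m³/s vs Q_B = 1.76 m³/s, so channel B carries more.

channel B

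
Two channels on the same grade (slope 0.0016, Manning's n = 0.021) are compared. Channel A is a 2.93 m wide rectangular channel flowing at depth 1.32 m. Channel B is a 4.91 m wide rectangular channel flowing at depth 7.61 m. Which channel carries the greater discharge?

channel B

Channel A: Flow area A = b·y = 2.93 × 1.32 = 3.868 m². Wetted perimeter P = b + 2y = 2.93 + 2×1.32 = 5.57 m. Hydraulic radius R = A/P = 3.868/5.57 = 0.6944 m. Q_A = (1/0.021)·3.868·0.6944^(2/3)·√0.0016 = 5.777 m³/s.
Channel B: Flow area A = b·y = 4.91 × 7.61 = 37.37 m². Wetted perimeter P = b + 2y = 4.91 + 2×7.61 = 20.13 m. Hydraulic radius R = A/P = 37.37/20.13 = 1.856 m. Q_B = (1/0.021)·37.37·1.856^(2/3)·√0.0016 = 107.5 m³/s.
Q_A = 5.777 m³/s vs Q_B = 107.5 m³/s, so channel B carries more.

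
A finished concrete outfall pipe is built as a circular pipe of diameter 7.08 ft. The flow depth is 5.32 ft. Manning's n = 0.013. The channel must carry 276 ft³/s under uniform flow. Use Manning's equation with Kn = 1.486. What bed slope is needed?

S = 0.0021

For a circular section of diameter D = 7.08 ft at depth y = 5.32 ft, the central angle is θ = 2 arccos(1 − 2y/D) = 4.195 rad. Then A = (D²/8)(θ − sin θ) = 31.73 ft² and P = Dθ/2 = 14.85 ft.
Hydraulic radius R = A/P = 31.73/14.85 = 2.137 ft.
From Manning's equation, S = [nQ / (1.486 A R^(2/3))]² = [0.013 × 276 / (1.486 × 31.73 × 2.137^(2/3))]² = 0.0021.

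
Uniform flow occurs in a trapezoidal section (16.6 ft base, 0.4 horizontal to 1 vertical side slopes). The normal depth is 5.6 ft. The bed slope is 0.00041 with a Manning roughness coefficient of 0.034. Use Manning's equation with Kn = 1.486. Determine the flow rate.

Q = 223 ft³/s

With bottom width b = 16.6 ft and side slope z = 0.4: A = (b + zy)y = (16.6 + 0.4×5.6)×5.6 = 105.5 ft²; P = b + 2y√(1+z²) = 16.6 + 2×5.6×1.077 = 28.66 ft.
Hydraulic radius R = A/P = 105.5/28.66 = 3.681 ft.
Manning's equation: Q = (1.486/n) A R^(2/3) S^(1/2) = (1.486/0.034) × 105.5 × 3.681^(2/3) × 0.00041^(1/2) = 223 ft³/s.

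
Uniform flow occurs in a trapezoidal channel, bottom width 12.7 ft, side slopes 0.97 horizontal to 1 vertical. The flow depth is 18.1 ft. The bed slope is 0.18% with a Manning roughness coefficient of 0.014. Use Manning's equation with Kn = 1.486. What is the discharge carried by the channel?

Q = 10400 ft³/s

With bottom width b = 12.7 ft and side slope z = 0.97: A = (b + zy)y = (12.7 + 0.97×18.1)×18.1 = 547.7 ft²; P = b + 2y√(1+z²) = 12.7 + 2×18.1×1.393 = 63.13 ft.
Hydraulic radius R = A/P = 547.7/63.13 = 8.675 ft.
Manning's equation: Q = (1.486/n) A R^(2/3) S^(1/2) = (1.486/0.014) × 547.7 × 8.675^(2/3) × 0.0018^(1/2) = 10400 ft³/s.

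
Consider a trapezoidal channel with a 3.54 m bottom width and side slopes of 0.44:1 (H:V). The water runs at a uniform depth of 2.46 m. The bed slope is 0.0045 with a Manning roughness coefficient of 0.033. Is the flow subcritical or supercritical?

subcritical

With bottom width b = 3.54 m and side slope z = 0.44: A = (b + zy)y = (3.54 + 0.44×2.46)×2.46 = 11.37 m²; P = b + 2y√(1+z²) = 3.54 + 2×2.46×1.093 = 8.915 m.
Hydraulic radius R = A/P = 11.37/8.915 = 1.275 m.
V = (1/n) R^(2/3) √S = (1/0.033) × 1.275^(2/3) × √0.0045 = 2.391 m/s. Hydraulic depth D_h = A/T = 11.37/5.705 = 1.993 m.
Froude number Fr = V/√(g·D_h) = 2.391/√(9.81×1.993) = 0.541, which is less than 1, so the flow is subcritical.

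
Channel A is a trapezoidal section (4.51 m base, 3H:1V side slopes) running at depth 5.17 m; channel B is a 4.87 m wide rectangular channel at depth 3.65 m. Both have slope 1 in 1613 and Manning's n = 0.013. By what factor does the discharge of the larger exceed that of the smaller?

8.95

Channel A: With bottom width b = 4.51 m and side slope z = 3: A = (b + zy)y = (4.51 + 3×5.17)×5.17 = 103.5 m²; P = b + 2y√(1+z²) = 4.51 + 2×5.17×3.162 = 37.21 m. Hydraulic radius R = A/P = 103.5/37.21 = 2.782 m. Q_A = (1/0.013)·103.5·2.782^(2/3)·√0.00062 = 392.1 m³/s.
Channel B: Flow area A = b·y = 4.87 × 3.65 = 17.78 m². Wetted perimeter P = b + 2y = 4.87 + 2×3.65 = 12.17 m. Hydraulic radius R = A/P = 17.78/12.17 = 1.461 m. Q_B = (1/0.013)·17.78·1.461^(2/3)·√0.00062 = 43.83 m³/s.
The larger discharge is 392.1 m³/s and the smaller is 43.83 m³/s; the ratio is 8.95.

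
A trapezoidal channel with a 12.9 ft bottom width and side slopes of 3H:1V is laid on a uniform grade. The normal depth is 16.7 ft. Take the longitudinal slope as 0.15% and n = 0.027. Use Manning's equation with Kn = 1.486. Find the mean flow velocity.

With bottom width b = 12.9 ft and side slope z = 3: A = (b + zy)y = (12.9 + 3×16.7)×16.7 = 1052 ft²; P = b + 2y√(1+z²) = 12.9 + 2×16.7×3.162 = 118.5 ft.
Hydraulic radius R = A/P = 1052/118.5 = 8.877 ft.
From Manning's equation, V = (1.486/n) R^(2/3) S^(1/2) = (1.486/0.027) × 8.877^(2/3) × 0.0015^(1/2) = 9.14 ft/s.

V = 9.14 ft/s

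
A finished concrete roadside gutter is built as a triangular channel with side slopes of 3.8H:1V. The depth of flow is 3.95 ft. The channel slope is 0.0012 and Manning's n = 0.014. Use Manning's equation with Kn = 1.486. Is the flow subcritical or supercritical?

For a triangular section with side slope z = 3.8: A = zy² = 3.8×3.95² = 59.29 ft²; P = 2y√(1+z²) = 2×3.95×3.929 = 31.04 ft.
Hydraulic radius R = A/P = 59.29/31.04 = 1.91 ft.
V = (1.486/n) R^(2/3) √S = (1.486/0.014) × 1.91^(2/3) × √0.0012 = 5.66 ft/s. Hydraulic depth D_h = A/T = 59.29/30.02 = 1.975 ft.
Froude number Fr = V/√(g·D_h) = 5.66/√(32.2×1.975) = 0.71, which is less than 1, so the flow is subcritical.

subcritical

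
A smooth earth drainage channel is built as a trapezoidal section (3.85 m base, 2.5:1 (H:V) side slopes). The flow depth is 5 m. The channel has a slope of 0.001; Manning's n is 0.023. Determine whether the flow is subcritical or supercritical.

With bottom width b = 3.85 m and side slope z = 2.5: A = (b + zy)y = (3.85 + 2.5×5)×5 = 81.75 m²; P = b + 2y√(1+z²) = 3.85 + 2×5×2.693 = 30.78 m.
Hydraulic radius R = A/P = 81.75/30.78 = 2.656 m.
V = (1/n) R^(2/3) √S = (1/0.023) × 2.656^(2/3) × √0.001 = 2.637 m/s. Hydraulic depth D_h = A/T = 81.75/28.85 = 2.834 m.
Froude number Fr = V/√(g·D_h) = 2.637/√(9.81×2.834) = 0.5, which is less than 1, so the flow is subcritical.

subcritical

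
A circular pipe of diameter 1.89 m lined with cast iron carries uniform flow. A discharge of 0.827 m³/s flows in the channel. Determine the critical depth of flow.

At critical depth, Q² T / (g A³) = 1, i.e. A³/T = Q²/g = 0.827²/9.81 = 0.06972.
At y = 0.5 m: A³/T = 0.1256 — over.
At y = 0.43 m: A³/T = 0.06979 — close enough.

y_c = 0.43 m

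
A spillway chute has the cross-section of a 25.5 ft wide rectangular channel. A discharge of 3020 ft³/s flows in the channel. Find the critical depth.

For a rectangular channel, critical depth y_c = (q²/g)^(1/3) where q = Q/b = 3020/25.5 = 118.4 ft²/s.
So y_c = (118.4²/32.2)^(1/3) = 7.58 ft.

y_c = 7.58 ft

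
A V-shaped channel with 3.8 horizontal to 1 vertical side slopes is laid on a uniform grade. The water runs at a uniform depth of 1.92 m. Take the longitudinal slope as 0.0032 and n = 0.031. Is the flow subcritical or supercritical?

For a triangular section with side slope z = 3.8: A = zy² = 3.8×1.92² = 14.01 m²; P = 2y√(1+z²) = 2×1.92×3.929 = 15.09 m.
Hydraulic radius R = A/P = 14.01/15.09 = 0.9284 m.
V = (1/n) R^(2/3) √S = (1/0.031) × 0.9284^(2/3) × √0.0032 = 1.737 m/s. Hydraulic depth D_h = A/T = 14.01/14.59 = 0.96 m.
Froude number Fr = V/√(g·D_h) = 1.737/√(9.81×0.96) = 0.566, which is less than 1, so the flow is subcritical.

subcritical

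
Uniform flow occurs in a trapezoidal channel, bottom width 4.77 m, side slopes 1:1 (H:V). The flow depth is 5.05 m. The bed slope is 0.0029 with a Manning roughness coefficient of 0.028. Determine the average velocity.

V = 3.64 m/s

With bottom width b = 4.77 m and side slope z = 1: A = (b + zy)y = (4.77 + 1×5.05)×5.05 = 49.59 m²; P = b + 2y√(1+z²) = 4.77 + 2×5.05×1.414 = 19.05 m.
Hydraulic radius R = A/P = 49.59/19.05 = 2.603 m.
From Manning's equation, V = (1/n) R^(2/3) S^(1/2) = (1/0.028) × 2.603^(2/3) × 0.0029^(1/2) = 3.64 m/s.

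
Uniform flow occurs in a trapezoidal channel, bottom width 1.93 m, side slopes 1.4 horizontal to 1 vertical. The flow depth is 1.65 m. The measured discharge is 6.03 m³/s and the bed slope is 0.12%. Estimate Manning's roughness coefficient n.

n = 0.038

With bottom width b = 1.93 m and side slope z = 1.4: A = (b + zy)y = (1.93 + 1.4×1.65)×1.65 = 6.996 m²; P = b + 2y√(1+z²) = 1.93 + 2×1.65×1.72 = 7.608 m.
Hydraulic radius R = A/P = 6.996/7.608 = 0.9196 m.
Rearranging Manning's equation: n = (1/Q) A R^(2/3) S^(1/2) = (1/6.03) × 6.996 × 0.9196^(2/3) × √0.0012 = 0.038.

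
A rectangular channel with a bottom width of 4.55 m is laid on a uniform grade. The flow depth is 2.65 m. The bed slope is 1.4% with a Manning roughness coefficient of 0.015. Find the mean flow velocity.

V = 9.03 m/s

Flow area A = b·y = 4.55 × 2.65 = 12.06 m². Wetted perimeter P = b + 2y = 4.55 + 2×2.65 = 9.85 m.
Hydraulic radius R = A/P = 12.06/9.85 = 1.224 m.
From Manning's equation, V = (1/n) R^(2/3) S^(1/2) = (1/0.015) × 1.224^(2/3) × 0.014^(1/2) = 9.03 m/s.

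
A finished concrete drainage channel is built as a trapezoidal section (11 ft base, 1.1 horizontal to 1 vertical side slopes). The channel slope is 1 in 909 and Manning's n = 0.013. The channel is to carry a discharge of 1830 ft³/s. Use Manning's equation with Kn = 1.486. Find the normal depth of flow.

y_n = 8.43 ft

Manning's equation rearranged: A R^(2/3) = nQ / (1.486·√S) = 0.013 × 1830 / (1.486 × √0.0011) = 482.7.
Try y = 6.08 ft: A R^(2/3) = 257.2 — too small.
Try y = 9.42 ft: A R^(2/3) = 600.8 — too large.
Try y = 8.43 ft: A R^(2/3) = 482.2 — matches.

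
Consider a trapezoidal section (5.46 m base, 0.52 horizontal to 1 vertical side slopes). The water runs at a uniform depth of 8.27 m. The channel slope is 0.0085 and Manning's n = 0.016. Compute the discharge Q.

Q = 1040 m³/s

With bottom width b = 5.46 m and side slope z = 0.52: A = (b + zy)y = (5.46 + 0.52×8.27)×8.27 = 80.72 m²; P = b + 2y√(1+z²) = 5.46 + 2×8.27×1.127 = 24.1 m.
Hydraulic radius R = A/P = 80.72/24.1 = 3.349 m.
Manning's equation: Q = (1/n) A R^(2/3) S^(1/2) = (1/0.016) × 80.72 × 3.349^(2/3) × 0.0085^(1/2) = 1040 m³/s.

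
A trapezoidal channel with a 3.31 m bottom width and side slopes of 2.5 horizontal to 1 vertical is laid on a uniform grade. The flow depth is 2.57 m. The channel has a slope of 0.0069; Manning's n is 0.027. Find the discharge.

With bottom width b = 3.31 m and side slope z = 2.5: A = (b + zy)y = (3.31 + 2.5×2.57)×2.57 = 25.02 m²; P = b + 2y√(1+z²) = 3.31 + 2×2.57×2.693 = 17.15 m.
Hydraulic radius R = A/P = 25.02/17.15 = 1.459 m.
Manning's equation: Q = (1/n) A R^(2/3) S^(1/2) = (1/0.027) × 25.02 × 1.459^(2/3) × 0.0069^(1/2) = 99 m³/s.

Q = 99 m³/s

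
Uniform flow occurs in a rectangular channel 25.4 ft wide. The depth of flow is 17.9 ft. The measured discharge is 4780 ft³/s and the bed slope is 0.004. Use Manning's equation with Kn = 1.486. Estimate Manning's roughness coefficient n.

n = 0.034

Flow area A = b·y = 25.4 × 17.9 = 454.7 ft². Wetted perimeter P = b + 2y = 25.4 + 2×17.9 = 61.2 ft.
Hydraulic radius R = A/P = 454.7/61.2 = 7.429 ft.
Rearranging Manning's equation: n = (1.486/Q) A R^(2/3) S^(1/2) = (1.486/4780) × 454.7 × 7.429^(2/3) × √0.004 = 0.034.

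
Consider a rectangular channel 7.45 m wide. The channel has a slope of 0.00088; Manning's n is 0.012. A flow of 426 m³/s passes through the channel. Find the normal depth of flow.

Manning's equation rearranged: A R^(2/3) = nQ / (1·√S) = 0.012 × 426 / (√0.00088) = 172.3.
Trying y = 8.4 m: A R^(2/3) = 117.7 — short.
Trying y = 11.6 m: A R^(2/3) = 172.5 — ≈ 172.3.

y_n = 11.6 m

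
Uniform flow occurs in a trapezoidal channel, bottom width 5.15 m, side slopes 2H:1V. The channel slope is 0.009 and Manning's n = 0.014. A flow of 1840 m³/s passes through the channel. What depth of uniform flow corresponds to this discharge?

y_n = 6.52 m

Manning's equation rearranged: A R^(2/3) = nQ / (1·√S) = 0.014 × 1840 / (√0.009) = 271.5.
Try y = 4.67 m: A R^(2/3) = 127.9 — too small.
Try y = 7.07 m: A R^(2/3) = 326.8 — too large.
Try y = 6.52 m: A R^(2/3) = 271.1 — matches.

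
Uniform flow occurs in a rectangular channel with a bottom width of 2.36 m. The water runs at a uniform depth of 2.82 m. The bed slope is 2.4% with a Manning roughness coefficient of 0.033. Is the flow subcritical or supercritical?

subcritical

Flow area A = b·y = 2.36 × 2.82 = 6.655 m². Wetted perimeter P = b + 2y = 2.36 + 2×2.82 = 8 m.
Hydraulic radius R = A/P = 6.655/8 = 0.8319 m.
V = (1/n) R^(2/3) √S = (1/0.033) × 0.8319^(2/3) × √0.024 = 4.152 m/s. Hydraulic depth D_h = A/T = 6.655/2.36 = 2.82 m.
Froude number Fr = V/√(g·D_h) = 4.152/√(9.81×2.82) = 0.789, which is less than 1, so the flow is subcritical.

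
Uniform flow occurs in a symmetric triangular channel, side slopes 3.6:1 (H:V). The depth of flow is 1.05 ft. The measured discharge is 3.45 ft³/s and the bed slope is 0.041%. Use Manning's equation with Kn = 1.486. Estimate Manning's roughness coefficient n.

For a triangular section with side slope z = 3.6: A = zy² = 3.6×1.05² = 3.969 ft²; P = 2y√(1+z²) = 2×1.05×3.736 = 7.846 ft.
Hydraulic radius R = A/P = 3.969/7.846 = 0.5058 ft.
Rearranging Manning's equation: n = (1.486/Q) A R^(2/3) S^(1/2) = (1.486/3.45) × 3.969 × 0.5058^(2/3) × √0.00041 = 0.022.

n = 0.022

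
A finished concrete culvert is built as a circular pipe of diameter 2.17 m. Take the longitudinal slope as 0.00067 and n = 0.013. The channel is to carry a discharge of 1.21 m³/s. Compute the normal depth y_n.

Manning's equation rearranged: A R^(2/3) = nQ / (1·√S) = 0.013 × 1.21 / (√0.00067) = 0.6077.
Trying y = 0.652 m: A R^(2/3) = 0.4832 — too small.
Trying y = 0.827 m: A R^(2/3) = 0.7584 — too large.
Trying y = 0.735 m: A R^(2/3) = 0.608 — close enough.

y_n = 0.735 m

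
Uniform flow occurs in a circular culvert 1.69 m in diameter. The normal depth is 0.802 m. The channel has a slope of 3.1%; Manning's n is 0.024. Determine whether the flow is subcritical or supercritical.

For a circular section of diameter D = 1.69 m at depth y = 0.802 m, the central angle is θ = 2 arccos(1 − 2y/D) = 3.04 rad. Then A = (D²/8)(θ − sin θ) = 1.049 m² and P = Dθ/2 = 2.569 m.
Hydraulic radius R = A/P = 1.049/2.569 = 0.4084 m.
V = (1/n) R^(2/3) √S = (1/0.024) × 0.4084^(2/3) × √0.031 = 4.038 m/s. Hydraulic depth D_h = A/T = 1.049/1.688 = 0.6215 m.
Froude number Fr = V/√(g·D_h) = 4.038/√(9.81×0.6215) = 1.64, which is greater than 1, so the flow is supercritical.

supercritical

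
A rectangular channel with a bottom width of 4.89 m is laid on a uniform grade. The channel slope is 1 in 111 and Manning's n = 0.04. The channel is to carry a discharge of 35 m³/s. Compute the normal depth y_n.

Manning's equation rearranged: A R^(2/3) = nQ / (1·√S) = 0.04 × 35 / (√0.009009) = 14.75.
Trying y = 1.89 m: A R^(2/3) = 9.644 — too small.
Trying y = 3.19 m: A R^(2/3) = 19.37 — too large.
Trying y = 2.59 m: A R^(2/3) = 14.76 — ≈ 14.75.

y_n = 2.59 m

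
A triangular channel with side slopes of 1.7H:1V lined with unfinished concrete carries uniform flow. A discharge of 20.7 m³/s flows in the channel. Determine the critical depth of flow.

y_c = 1.98 m

At critical depth, Q² T / (g A³) = 1, i.e. A³/T = Q²/g = 20.7²/9.81 = 43.68.
Trying y = 2.31 m: A³/T = 95.04 — over.
Trying y = 1.62 m: A³/T = 16.12 — short.
Trying y = 1.98 m: A³/T = 43.97 — matches.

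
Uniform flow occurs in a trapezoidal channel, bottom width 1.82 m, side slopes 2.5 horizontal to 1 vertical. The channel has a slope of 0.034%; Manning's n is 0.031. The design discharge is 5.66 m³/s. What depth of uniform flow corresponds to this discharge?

Manning's equation rearranged: A R^(2/3) = nQ / (1·√S) = 0.031 × 5.66 / (√0.00034) = 9.516.
Try y = 1.25 m: A R^(2/3) = 4.979 — too small.
Try y = 1.91 m: A R^(2/3) = 12.93 — too large.
Try y = 1.67 m: A R^(2/3) = 9.511 — close enough.

y_n = 1.67 m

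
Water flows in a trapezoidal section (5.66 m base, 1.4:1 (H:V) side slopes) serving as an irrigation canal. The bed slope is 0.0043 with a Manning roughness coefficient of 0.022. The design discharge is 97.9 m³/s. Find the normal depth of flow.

Manning's equation rearranged: A R^(2/3) = nQ / (1·√S) = 0.022 × 97.9 / (√0.0043) = 32.85.
Try y = 2.92 m: A R^(2/3) = 42.31 — too large.
Try y = 1.89 m: A R^(2/3) = 18.61 — too small.
Try y = 2.56 m: A R^(2/3) = 32.85 — matches.

y_n = 2.56 m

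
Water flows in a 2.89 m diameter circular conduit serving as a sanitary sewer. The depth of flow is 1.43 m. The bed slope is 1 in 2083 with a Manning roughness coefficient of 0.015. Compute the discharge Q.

Q = 3.79 m³/s

For a circular section of diameter D = 2.89 m at depth y = 1.43 m, the central angle is θ = 2 arccos(1 − 2y/D) = 3.121 rad. Then A = (D²/8)(θ − sin θ) = 3.237 m² and P = Dθ/2 = 4.51 m.
Hydraulic radius R = A/P = 3.237/4.51 = 0.7177 m.
Manning's equation: Q = (1/n) A R^(2/3) S^(1/2) = (1/0.015) × 3.237 × 0.7177^(2/3) × 0.0004801^(1/2) = 3.79 m³/s.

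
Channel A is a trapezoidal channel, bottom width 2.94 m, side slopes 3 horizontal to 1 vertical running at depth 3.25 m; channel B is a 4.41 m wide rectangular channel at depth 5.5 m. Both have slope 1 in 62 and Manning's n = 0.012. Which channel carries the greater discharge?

Channel A: With bottom width b = 2.94 m and side slope z = 3: A = (b + zy)y = (2.94 + 3×3.25)×3.25 = 41.24 m²; P = b + 2y√(1+z²) = 2.94 + 2×3.25×3.162 = 23.49 m. Hydraulic radius R = A/P = 41.24/23.49 = 1.755 m. Q_A = (1/0.012)·41.24·1.755^(2/3)·√0.01613 = 635.2 m³/s.
Channel B: Flow area A = b·y = 4.41 × 5.5 = 24.26 m². Wetted perimeter P = b + 2y = 4.41 + 2×5.5 = 15.41 m. Hydraulic radius R = A/P = 24.26/15.41 = 1.574 m. Q_B = (1/0.012)·24.26·1.574^(2/3)·√0.01613 = 347.3 m³/s.
Q_A = 635.2 m³/s vs Q_B = 347.3 m³/s, so channel A carries more.

channel A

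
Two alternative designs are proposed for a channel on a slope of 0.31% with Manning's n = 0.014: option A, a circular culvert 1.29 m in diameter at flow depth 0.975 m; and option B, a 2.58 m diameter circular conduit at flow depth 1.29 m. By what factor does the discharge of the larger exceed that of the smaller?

Channel A: For a circular section of diameter D = 1.29 m at depth y = 0.975 m, the central angle is θ = 2 arccos(1 − 2y/D) = 4.216 rad. Then A = (D²/8)(θ − sin θ) = 1.06 m² and P = Dθ/2 = 2.719 m. Hydraulic radius R = A/P = 1.06/2.719 = 0.3898 m. Q_A = (1/0.014)·1.06·0.3898^(2/3)·√0.0031 = 2.249 m³/s.
Channel B: For a circular section of diameter D = 2.58 m at depth y = 1.29 m, the central angle is θ = 2 arccos(1 − 2y/D) = 3.142 rad. Then A = (D²/8)(θ − sin θ) = 2.614 m² and P = Dθ/2 = 4.053 m. Hydraulic radius R = A/P = 2.614/4.053 = 0.645 m. Q_B = (1/0.014)·2.614·0.645^(2/3)·√0.0031 = 7.761 m³/s.
The larger discharge is 7.761 m³/s and the smaller is 2.249 m³/s; the ratio is 3.45.

3.45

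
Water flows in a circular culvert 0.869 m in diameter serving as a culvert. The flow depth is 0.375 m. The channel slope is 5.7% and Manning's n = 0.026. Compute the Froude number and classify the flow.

For a circular section of diameter D = 0.869 m at depth y = 0.375 m, the central angle is θ = 2 arccos(1 − 2y/D) = 2.867 rad. Then A = (D²/8)(θ − sin θ) = 0.245 m² and P = Dθ/2 = 1.246 m.
Hydraulic radius R = A/P = 0.245/1.246 = 0.1967 m.
V = (1/n) R^(2/3) √S = (1/0.026) × 0.1967^(2/3) × √0.057 = 3.106 m/s. Hydraulic depth D_h = A/T = 0.245/0.8608 = 0.2846 m.
Froude number Fr = V/√(g·D_h) = 3.106/√(9.81×0.2846) = 1.86, which is greater than 1, so the flow is supercritical.

supercritical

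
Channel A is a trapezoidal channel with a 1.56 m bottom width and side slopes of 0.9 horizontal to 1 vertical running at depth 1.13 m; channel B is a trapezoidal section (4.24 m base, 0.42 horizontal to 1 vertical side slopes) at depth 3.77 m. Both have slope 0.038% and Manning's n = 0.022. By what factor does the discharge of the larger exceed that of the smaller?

Channel A: With bottom width b = 1.56 m and side slope z = 0.9: A = (b + zy)y = (1.56 + 0.9×1.13)×1.13 = 2.912 m²; P = b + 2y√(1+z²) = 1.56 + 2×1.13×1.345 = 4.601 m. Hydraulic radius R = A/P = 2.912/4.601 = 0.633 m. Q_A = (1/0.022)·2.912·0.633^(2/3)·√0.00038 = 1.902 m³/s.
Channel B: With bottom width b = 4.24 m and side slope z = 0.42: A = (b + zy)y = (4.24 + 0.42×3.77)×3.77 = 21.95 m²; P = b + 2y√(1+z²) = 4.24 + 2×3.77×1.085 = 12.42 m. Hydraulic radius R = A/P = 21.95/12.42 = 1.768 m. Q_B = (1/0.022)·21.95·1.768^(2/3)·√0.00038 = 28.44 m³/s.
The larger discharge is 28.44 m³/s and the smaller is 1.902 m³/s; the ratio is 15.

15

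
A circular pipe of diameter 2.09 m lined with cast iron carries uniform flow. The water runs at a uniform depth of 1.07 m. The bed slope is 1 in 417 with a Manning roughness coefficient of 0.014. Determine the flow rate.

Q = 4.05 m³/s

For a circular section of diameter D = 2.09 m at depth y = 1.07 m, the central angle is θ = 2 arccos(1 − 2y/D) = 3.189 rad. Then A = (D²/8)(θ − sin θ) = 1.768 m² and P = Dθ/2 = 3.333 m.
Hydraulic radius R = A/P = 1.768/3.333 = 0.5303 m.
Manning's equation: Q = (1/n) A R^(2/3) S^(1/2) = (1/0.014) × 1.768 × 0.5303^(2/3) × 0.002398^(1/2) = 4.05 m³/s.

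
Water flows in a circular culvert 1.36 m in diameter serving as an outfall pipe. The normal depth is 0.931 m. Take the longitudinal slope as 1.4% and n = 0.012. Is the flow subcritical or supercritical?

supercritical

For a circular section of diameter D = 1.36 m at depth y = 0.931 m, the central angle is θ = 2 arccos(1 − 2y/D) = 3.898 rad. Then A = (D²/8)(θ − sin θ) = 1.06 m² and P = Dθ/2 = 2.65 m.
Hydraulic radius R = A/P = 1.06/2.65 = 0.3998 m.
V = (1/n) R^(2/3) √S = (1/0.012) × 0.3998^(2/3) × √0.014 = 5.352 m/s. Hydraulic depth D_h = A/T = 1.06/1.264 = 0.8385 m.
Froude number Fr = V/√(g·D_h) = 5.352/√(9.81×0.8385) = 1.87, which is greater than 1, so the flow is supercritical.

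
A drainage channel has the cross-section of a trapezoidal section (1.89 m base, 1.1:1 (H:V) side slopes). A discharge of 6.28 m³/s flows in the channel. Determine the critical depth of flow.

y_c = 0.872 m

At critical depth, Q² T / (g A³) = 1, i.e. A³/T = Q²/g = 6.28²/9.81 = 4.02.
Trying y = 0.973 m: A³/T = 5.929 — over.
Trying y = 0.634 m: A³/T = 1.344 — short.
Trying y = 0.872 m: A³/T = 4.027 — close enough.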